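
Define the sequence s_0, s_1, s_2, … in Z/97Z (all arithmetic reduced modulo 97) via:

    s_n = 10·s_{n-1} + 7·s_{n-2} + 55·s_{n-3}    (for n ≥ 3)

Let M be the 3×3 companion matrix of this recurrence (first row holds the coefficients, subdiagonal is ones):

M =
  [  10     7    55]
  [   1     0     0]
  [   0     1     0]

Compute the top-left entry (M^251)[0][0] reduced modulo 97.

(M^251)[0][0] is the top entry after applying M 251 times to the unit state (1, 0, 0). Equivalently it is h_{253} for the auxiliary sequence (h_n) obeying the same recurrence with h_2 = 1 and h_i = 0 for 0 ≤ i < 2:
h_3 = 10·1 + 7·0 + 55·0 = 10
h_4 = 10·10 + 7·1 + 55·0 = 10
h_5 = 10·10 + 7·10 + 55·1 = 31
h_6 = 10·31 + 7·10 + 55·10 = 57
h_7 = 10·57 + 7·31 + 55·10 = 76
h_8 = 10·76 + 7·57 + 55·31 = 51
Continuing the recurrence:
  h_9 = 6;  h_10 = 38;  h_11 = 26;  h_12 = 80;  h_13 = 65;  h_14 = 21
  h_15 = 21;  h_16 = 52;  h_17 = 76;  h_18 = 48;  h_19 = 89;  h_20 = 71
  h_21 = 93;  h_22 = 17;  h_23 = 70;  h_24 = 17;  h_25 = 43;  h_26 = 34
  h_27 = 24;  h_28 = 30;  h_29 = 10;  h_30 = 78;  h_31 = 75;  h_32 = 3
  h_33 = 92;  h_34 = 22;  h_35 = 59;  h_36 = 81;  h_37 = 8;  h_38 = 12
  h_39 = 72;  h_40 = 80;  h_41 = 24;  h_42 = 7;  h_43 = 79;  h_44 = 25
  h_45 = 24;  h_46 = 7;  h_47 = 61;  h_48 = 39;  h_49 = 38;  h_50 = 31
  h_51 = 5;  h_52 = 29;  h_53 = 90;  h_54 = 20;  h_55 = 0;  h_56 = 46
  h_57 = 8;  h_58 = 14;  h_59 = 10;  h_60 = 56;  h_61 = 42;  h_62 = 4
  h_63 = 19;  h_64 = 6;  h_65 = 25;  h_66 = 76;  h_67 = 4;  h_68 = 7
  h_69 = 10;  h_70 = 78;  h_71 = 71;  h_72 = 60;  h_73 = 52;  h_74 = 92
  h_75 = 25;  h_76 = 68;  h_77 = 95;  h_78 = 85;  h_79 = 17;  h_80 = 73
  h_81 = 92;  h_82 = 38;  h_83 = 92;  h_84 = 38;  h_85 = 10;  h_86 = 91
  h_87 = 63;  h_88 = 71;  h_89 = 45;  h_90 = 47;  h_91 = 34;  h_92 = 40
  h_93 = 22;  h_94 = 42;  h_95 = 58;  h_96 = 47;  h_97 = 82;  h_98 = 71
  h_99 = 86;  h_100 = 47;  h_101 = 30;  h_102 = 24;  h_103 = 28;  h_104 = 61
  h_105 = 89;  h_106 = 44;  h_107 = 53;  h_108 = 10;  h_109 = 78;  h_110 = 79
  h_111 = 43;  h_112 = 35;  h_113 = 49;  h_114 = 93;  h_115 = 94;  h_116 = 18
  h_117 = 36;  h_118 = 30;  h_119 = 87;  h_120 = 53;  h_121 = 73;  h_122 = 66
  h_123 = 12;  h_124 = 38;  h_125 = 20;  h_126 = 59;  h_127 = 7;  h_128 = 31
  h_129 = 15;  h_130 = 73;  h_131 = 18;  h_132 = 61;  h_133 = 95;  h_134 = 39
  h_135 = 45;  h_136 = 31;  h_137 = 54;  h_138 = 31;  h_139 = 65;  h_140 = 54
  h_141 = 81;  h_142 = 10;  h_143 = 48;  h_144 = 58;  h_145 = 11;  h_146 = 52
  h_147 = 4;  h_148 = 39;  h_149 = 77;  h_150 = 2;  h_151 = 85;  h_152 = 55
  h_153 = 91;  h_154 = 53;  h_155 = 21;  h_156 = 57;  h_157 = 43;  h_158 = 44
  h_159 = 93;  h_160 = 14;  h_161 = 10;  h_162 = 75;  h_163 = 38;  h_164 = 0
  h_165 = 26;  h_166 = 22;  h_167 = 14;  h_168 = 75;  h_169 = 21;  h_170 = 50
  h_171 = 19;  h_172 = 46;  h_173 = 45;  h_174 = 71;  h_175 = 63;  h_176 = 13
  h_177 = 14;  h_178 = 10;  h_179 = 40;  h_180 = 76;  h_181 = 38;  h_182 = 8
  h_183 = 64;  h_184 = 70;  h_185 = 36;  h_186 = 5;  h_187 = 78;  h_188 = 79
  h_189 = 59;  h_190 = 1;  h_191 = 15;  h_192 = 7;  h_193 = 36;  h_194 = 70
  h_195 = 76;  h_196 = 29;  h_197 = 16;  h_198 = 81;  h_199 = 92;  h_200 = 39
  h_201 = 57;  h_202 = 83;  h_203 = 76;  h_204 = 14;  h_205 = 96;  h_206 = 0
  h_207 = 84;  h_208 = 9;  h_209 = 96;  h_210 = 17;  h_211 = 76;  h_212 = 48
  h_213 = 7;  h_214 = 27;  h_215 = 49;  h_216 = 94;  h_217 = 52;  h_218 = 90
  h_219 = 32;  h_220 = 27;  h_221 = 12;  h_222 = 32;  h_223 = 46;  h_224 = 83
  h_225 = 2;  h_226 = 27;  h_227 = 96;  h_228 = 95;  h_229 = 3;  h_230 = 58
  h_231 = 6;  h_232 = 49;  h_233 = 36;  h_234 = 63;  h_235 = 85;  h_236 = 70
  h_237 = 7;  h_238 = 94;  h_239 = 86;  h_240 = 60;  h_241 = 67;  h_242 = 0
  h_243 = 83;  h_244 = 53;  h_245 = 44;  h_246 = 41;  h_247 = 44;  h_248 = 43
  h_249 = 83;  h_250 = 59;  h_251 = 44
h_252 = 10·44 + 7·59 + 55·83 = 83
h_253 = 10·83 + 7·44 + 55·59 = 18

18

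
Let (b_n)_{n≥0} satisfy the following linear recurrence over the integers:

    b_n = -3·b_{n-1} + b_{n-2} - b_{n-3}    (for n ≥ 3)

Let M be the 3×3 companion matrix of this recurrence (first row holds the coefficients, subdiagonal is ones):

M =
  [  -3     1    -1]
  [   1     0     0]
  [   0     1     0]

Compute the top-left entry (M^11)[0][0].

-583110

(M^11)[0][0] is the top entry after applying M 11 times to the unit state (1, 0, 0). Equivalently it is h_{13} for the auxiliary sequence (h_n) obeying the same recurrence with h_2 = 1 and h_i = 0 for 0 ≤ i < 2:
h_3 = -3·1 + 1·0 + -1·0 = -3
h_4 = -3·-3 + 1·1 + -1·0 = 10
h_5 = -3·10 + 1·-3 + -1·1 = -34
h_6 = -3·-34 + 1·10 + -1·-3 = 115
h_7 = -3·115 + 1·-34 + -1·10 = -389
h_8 = -3·-389 + 1·115 + -1·-34 = 1316
h_9 = -3·1316 + 1·-389 + -1·115 = -4452
h_10 = -3·-4452 + 1·1316 + -1·-389 = 15061
h_11 = -3·15061 + 1·-4452 + -1·1316 = -50951
h_12 = -3·-50951 + 1·15061 + -1·-4452 = 172366
h_13 = -3·172366 + 1·-50951 + -1·15061 = -583110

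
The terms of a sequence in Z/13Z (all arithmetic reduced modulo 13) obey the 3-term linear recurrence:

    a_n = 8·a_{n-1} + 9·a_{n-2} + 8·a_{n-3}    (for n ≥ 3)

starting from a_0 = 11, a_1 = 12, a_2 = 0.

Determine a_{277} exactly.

a_3 = 8·0 + 9·12 + 8·11 = 1
a_4 = 8·1 + 9·0 + 8·12 = 0
a_5 = 8·0 + 9·1 + 8·0 = 9
a_6 = 8·9 + 9·0 + 8·1 = 2
a_7 = 8·2 + 9·9 + 8·0 = 6
a_8 = 8·6 + 9·2 + 8·9 = 8
Continuing the recurrence:
  a_9 = 4;  a_10 = 9;  a_11 = 3;  a_12 = 7;  a_13 = 12;  a_14 = 1
  a_15 = 3;  a_16 = 12;  a_17 = 1;  a_18 = 10;  a_19 = 3;  a_20 = 5
  a_21 = 4;  a_22 = 10;  a_23 = 0;  a_24 = 5;  a_25 = 3;  a_26 = 4
  a_27 = 8;  a_28 = 7;  a_29 = 4;  a_30 = 3;  a_31 = 12;  a_32 = 12
  a_33 = 7;  a_34 = 0;  a_35 = 3;  a_36 = 2;  a_37 = 4;  a_38 = 9
  a_39 = 7;  a_40 = 0;  a_41 = 5;  a_42 = 5;  a_43 = 7;  a_44 = 11
  a_45 = 9;  a_46 = 6;  a_47 = 9;  a_48 = 3;  a_49 = 10;  a_50 = 10
  a_51 = 12;  a_52 = 6;  a_53 = 2;  a_54 = 10;  a_55 = 3;  a_56 = 0
  a_57 = 3;  a_58 = 9;  a_59 = 8;  a_60 = 0;  a_61 = 1;  a_62 = 7
  a_63 = 0;  a_64 = 6;  a_65 = 0;  a_66 = 2;  a_67 = 12;  a_68 = 10
  a_69 = 9;  a_70 = 11;  a_71 = 2;  a_72 = 5;  a_73 = 3;  a_74 = 7
  a_75 = 6;  a_76 = 5;  a_77 = 7;  a_78 = 6;  a_79 = 8;  a_80 = 5
  a_81 = 4;  a_82 = 11;  a_83 = 8;  a_84 = 0;  a_85 = 4;  a_86 = 5
  a_87 = 11;  a_88 = 9;  a_89 = 3;  a_90 = 11;  a_91 = 5;  a_92 = 7
  a_93 = 7;  a_94 = 3;  a_95 = 0;  a_96 = 5;  a_97 = 12;  a_98 = 11
  a_99 = 2;  a_100 = 3;  a_101 = 0;  a_102 = 4;  a_103 = 4;  a_104 = 3
  a_105 = 1;  a_106 = 2;  a_107 = 10;  a_108 = 2;  a_109 = 5;  a_110 = 8
  a_111 = 8;  a_112 = 7;  a_113 = 10;  a_114 = 12;  a_115 = 8;  a_116 = 5
  a_117 = 0;  a_118 = 5;  a_119 = 2;  a_120 = 9;  a_121 = 0;  a_122 = 6
  a_123 = 3;  a_124 = 0;  a_125 = 10;  a_126 = 0;  a_127 = 12;  a_128 = 7
  a_129 = 8;  a_130 = 2;  a_131 = 1;  a_132 = 12;  a_133 = 4;  a_134 = 5
  a_135 = 3;  a_136 = 10;  a_137 = 4;  a_138 = 3;  a_139 = 10;  a_140 = 9
  a_141 = 4;  a_142 = 11;  a_143 = 1;  a_144 = 9;  a_145 = 0;  a_146 = 11
  a_147 = 4;  a_148 = 1;  a_149 = 2;  a_150 = 5;  a_151 = 1;  a_152 = 4
  a_153 = 3;  a_154 = 3;  a_155 = 5;  a_156 = 0;  a_157 = 4;  a_158 = 7
  a_159 = 1;  a_160 = 12;  a_161 = 5;  a_162 = 0;  a_163 = 11;  a_164 = 11
  a_165 = 5;  a_166 = 6;  a_167 = 12;  a_168 = 8;  a_169 = 12;  a_170 = 4
  a_171 = 9;  a_172 = 9;  a_173 = 3;  a_174 = 8;  a_175 = 7;  a_176 = 9
  a_177 = 4;  a_178 = 0;  a_179 = 4;  a_180 = 12;  a_181 = 2;  a_182 = 0
  a_183 = 10;  a_184 = 5;  a_185 = 0;  a_186 = 8;  a_187 = 0;  a_188 = 7
  a_189 = 3;  a_190 = 9;  a_191 = 12;  a_192 = 6;  a_193 = 7;  a_194 = 11
  a_195 = 4;  a_196 = 5;  a_197 = 8;  a_198 = 11;  a_199 = 5;  a_200 = 8
  a_201 = 2;  a_202 = 11;  a_203 = 1;  a_204 = 6;  a_205 = 2;  a_206 = 0
  a_207 = 1;  a_208 = 11;  a_209 = 6;  a_210 = 12;  a_211 = 4;  a_212 = 6
  a_213 = 11;  a_214 = 5;  a_215 = 5;  a_216 = 4;  a_217 = 0;  a_218 = 11
  a_219 = 3;  a_220 = 6;  a_221 = 7;  a_222 = 4;  a_223 = 0;  a_224 = 1
  a_225 = 1;  a_226 = 4;  a_227 = 10;  a_228 = 7;  a_229 = 9;  a_230 = 7
  a_231 = 11;  a_232 = 2;  a_233 = 2;  a_234 = 5;  a_235 = 9;  a_236 = 3
  a_237 = 2;  a_238 = 11;  a_239 = 0;  a_240 = 11;  a_241 = 7;  a_242 = 12
  a_243 = 0;  a_244 = 8;  a_245 = 4;  a_246 = 0;  a_247 = 9;  a_248 = 0
  a_249 = 3;  a_250 = 5;  a_251 = 2;  a_252 = 7;  a_253 = 10;  a_254 = 3
  a_255 = 1;  a_256 = 11;  a_257 = 4;  a_258 = 9;  a_259 = 1;  a_260 = 4
  a_261 = 9;  a_262 = 12;  a_263 = 1;  a_264 = 6;  a_265 = 10;  a_266 = 12
  a_267 = 0;  a_268 = 6;  a_269 = 1;  a_270 = 10;  a_271 = 7;  a_272 = 11
  a_273 = 10;  a_274 = 1;  a_275 = 4
a_276 = 8·4 + 9·1 + 8·10 = 4
a_277 = 8·4 + 9·4 + 8·1 = 11

11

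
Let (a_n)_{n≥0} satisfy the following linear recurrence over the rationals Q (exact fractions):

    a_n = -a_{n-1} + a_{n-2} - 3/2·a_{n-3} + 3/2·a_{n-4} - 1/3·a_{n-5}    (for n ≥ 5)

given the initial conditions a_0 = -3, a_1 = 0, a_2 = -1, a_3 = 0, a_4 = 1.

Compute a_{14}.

a_5 = -1·1 + 1·0 + -3/2·-1 + 3/2·0 + -1/3·-3 = 3/2
a_6 = -1·3/2 + 1·1 + -3/2·0 + 3/2·-1 + -1/3·0 = -2
a_7 = -1·-2 + 1·3/2 + -3/2·1 + 3/2·0 + -1/3·-1 = 7/3
a_8 = -1·7/3 + 1·-2 + -3/2·3/2 + 3/2·1 + -1/3·0 = -61/12
a_9 = -1·-61/12 + 1·7/3 + -3/2·-2 + 3/2·3/2 + -1/3·1 = 37/3
a_10 = -1·37/3 + 1·-61/12 + -3/2·7/3 + 3/2·-2 + -1/3·3/2 = -293/12
a_11 = -1·-293/12 + 1·37/3 + -3/2·-61/12 + 3/2·7/3 + -1/3·-2 = 1165/24
a_12 = -1·1165/24 + 1·-293/12 + -3/2·37/3 + 3/2·-61/12 + -1/3·7/3 = -3595/36
a_13 = -1·-3595/36 + 1·1165/24 + -3/2·-293/12 + 3/2·37/3 + -1/3·-61/12 = 1847/9
a_14 = -1·1847/9 + 1·-3595/36 + -3/2·1165/24 + 3/2·-293/12 + -1/3·37/3 = -60283/144

-60283/144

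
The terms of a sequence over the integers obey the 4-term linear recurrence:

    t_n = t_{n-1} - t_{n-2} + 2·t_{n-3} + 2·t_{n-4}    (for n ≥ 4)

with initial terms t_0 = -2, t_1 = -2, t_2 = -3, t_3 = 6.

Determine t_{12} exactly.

t_4 = 1·6 + -1·-3 + 2·-2 + 2·-2 = 1
t_5 = 1·1 + -1·6 + 2·-3 + 2·-2 = -15
t_6 = 1·-15 + -1·1 + 2·6 + 2·-3 = -10
t_7 = 1·-10 + -1·-15 + 2·1 + 2·6 = 19
t_8 = 1·19 + -1·-10 + 2·-15 + 2·1 = 1
t_9 = 1·1 + -1·19 + 2·-10 + 2·-15 = -68
t_10 = 1·-68 + -1·1 + 2·19 + 2·-10 = -51
t_11 = 1·-51 + -1·-68 + 2·1 + 2·19 = 57
t_12 = 1·57 + -1·-51 + 2·-68 + 2·1 = -26

-26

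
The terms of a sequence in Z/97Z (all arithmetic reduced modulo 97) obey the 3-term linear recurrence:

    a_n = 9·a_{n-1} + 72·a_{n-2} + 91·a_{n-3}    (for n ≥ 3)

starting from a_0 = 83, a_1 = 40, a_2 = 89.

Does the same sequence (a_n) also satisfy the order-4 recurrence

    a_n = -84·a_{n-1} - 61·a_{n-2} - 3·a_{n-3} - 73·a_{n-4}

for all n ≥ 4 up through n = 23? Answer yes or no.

Terms a_0..a_23: 83, 40, 89, 79, 89, 38, 68, 1, 21, 47, 86, 55, 3, 76, 85, 11, 40, 60, 56, 25, 17, 65, 10, 12
n=4: candidate gives 89, actual a_4 = 89 ✓
n=5: candidate gives 38, actual a_5 = 38 ✓
n=6: candidate gives 68, actual a_6 = 68 ✓
n=7: candidate gives 1, actual a_7 = 1 ✓
n=8: candidate gives 21, actual a_8 = 21 ✓
n=9: candidate gives 47, actual a_9 = 47 ✓
n=10: candidate gives 86, actual a_10 = 86 ✓
n=11: candidate gives 55, actual a_11 = 55 ✓
n=12: candidate gives 3, actual a_12 = 3 ✓
n=13: candidate gives 76, actual a_13 = 76 ✓
n=14: candidate gives 85, actual a_14 = 85 ✓
n=15: candidate gives 11, actual a_15 = 11 ✓
n=16: candidate gives 40, actual a_16 = 40 ✓
n=17: candidate gives 60, actual a_17 = 60 ✓
n=18: candidate gives 56, actual a_18 = 56 ✓
n=19: candidate gives 25, actual a_19 = 25 ✓
n=20: candidate gives 17, actual a_20 = 17 ✓
n=21: candidate gives 65, actual a_21 = 65 ✓
n=22: candidate gives 10, actual a_22 = 10 ✓
n=23: candidate gives 12, actual a_23 = 12 ✓

yes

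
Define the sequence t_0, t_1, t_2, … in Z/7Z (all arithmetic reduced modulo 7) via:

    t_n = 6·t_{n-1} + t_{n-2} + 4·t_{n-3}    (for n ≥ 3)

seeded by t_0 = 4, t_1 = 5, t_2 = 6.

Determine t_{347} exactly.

t_3 = 6·6 + 1·5 + 4·4 = 1
t_4 = 6·1 + 1·6 + 4·5 = 4
t_5 = 6·4 + 1·1 + 4·6 = 0
t_6 = 6·0 + 1·4 + 4·1 = 1
t_7 = 6·1 + 1·0 + 4·4 = 1
t_8 = 6·1 + 1·1 + 4·0 = 0
Continuing the recurrence:
  t_9 = 5;  t_10 = 6;  t_11 = 6;  t_12 = 6;  t_13 = 3;  t_14 = 6
  t_15 = 0;  t_16 = 4;  t_17 = 6;  t_18 = 5;  t_19 = 3;  t_20 = 5
  t_21 = 4;  t_22 = 6;  t_23 = 4;  t_24 = 4;  t_25 = 3;  t_26 = 3
  t_27 = 2;  t_28 = 6;  t_29 = 1;  t_30 = 6;  t_31 = 5;  t_32 = 5
  t_33 = 3;  t_34 = 1;  t_35 = 1;  t_36 = 5;  t_37 = 0;  t_38 = 2
  t_39 = 4;  t_40 = 5;  t_41 = 0;  t_42 = 0;  t_43 = 6;  t_44 = 1
  t_45 = 5;  t_46 = 6;  t_47 = 3;  t_48 = 2;  t_49 = 4;  t_50 = 3
  t_51 = 2;  t_52 = 3;  t_53 = 4;  t_54 = 0;  t_55 = 2;  t_56 = 0
  t_57 = 2;  t_58 = 6;  t_59 = 3;  t_60 = 4;  t_61 = 2;  t_62 = 0
  t_63 = 4;  t_64 = 4;  t_65 = 0;  t_66 = 6;  t_67 = 3;  t_68 = 3
  t_69 = 3;  t_70 = 5;  t_71 = 3;  t_72 = 0;  t_73 = 2;  t_74 = 3
  t_75 = 6;  t_76 = 5;  t_77 = 6;  t_78 = 2;  t_79 = 3;  t_80 = 2
  t_81 = 2;  t_82 = 5;  t_83 = 5;  t_84 = 1;  t_85 = 3;  t_86 = 4
  t_87 = 3;  t_88 = 6;  t_89 = 6;  t_90 = 5;  t_91 = 4;  t_92 = 4
  t_93 = 6;  t_94 = 0;  t_95 = 1;  t_96 = 2;  t_97 = 6;  t_98 = 0
  t_99 = 0;  t_100 = 3;  t_101 = 4;  t_102 = 6;  t_103 = 3;  t_104 = 5
  t_105 = 1;  t_106 = 2;  t_107 = 5;  t_108 = 1;  t_109 = 5;  t_110 = 2
  t_111 = 0;  t_112 = 1;  t_113 = 0;  t_114 = 1;  t_115 = 3;  t_116 = 5
  t_117 = 2;  t_118 = 1;  t_119 = 0;  t_120 = 2;  t_121 = 2;  t_122 = 0
  t_123 = 3;  t_124 = 5;  t_125 = 5;  t_126 = 5;  t_127 = 6;  t_128 = 5
  t_129 = 0;  t_130 = 1;  t_131 = 5;  t_132 = 3;  t_133 = 6;  t_134 = 3
  t_135 = 1;  t_136 = 5;  t_137 = 1;  t_138 = 1;  t_139 = 6;  t_140 = 6
  t_141 = 4;  t_142 = 5;  t_143 = 2;  t_144 = 5;  t_145 = 3;  t_146 = 3
  t_147 = 6;  t_148 = 2;  t_149 = 2;  t_150 = 3;  t_151 = 0;  t_152 = 4
  t_153 = 1;  t_154 = 3;  t_155 = 0;  t_156 = 0;  t_157 = 5;  t_158 = 2
  t_159 = 3;  t_160 = 5;  t_161 = 6;  t_162 = 4;  t_163 = 1;  t_164 = 6
  t_165 = 4;  t_166 = 6;  t_167 = 1;  t_168 = 0;  t_169 = 4;  t_170 = 0
  t_171 = 4;  t_172 = 5;  t_173 = 6;  t_174 = 1;  t_175 = 4;  t_176 = 0
  t_177 = 1;  t_178 = 1;  t_179 = 0;  t_180 = 5;  t_181 = 6;  t_182 = 6
  t_183 = 6;  t_184 = 3;  t_185 = 6;  t_186 = 0;  t_187 = 4;  t_188 = 6
  t_189 = 5;  t_190 = 3;  t_191 = 5;  t_192 = 4;  t_193 = 6;  t_194 = 4
  t_195 = 4;  t_196 = 3;  t_197 = 3;  t_198 = 2;  t_199 = 6;  t_200 = 1
  t_201 = 6;  t_202 = 5;  t_203 = 5;  t_204 = 3;  t_205 = 1;  t_206 = 1
  t_207 = 5;  t_208 = 0;  t_209 = 2;  t_210 = 4;  t_211 = 5;  t_212 = 0
  t_213 = 0;  t_214 = 6;  t_215 = 1;  t_216 = 5;  t_217 = 6;  t_218 = 3
  t_219 = 2;  t_220 = 4;  t_221 = 3;  t_222 = 2;  t_223 = 3;  t_224 = 4
  t_225 = 0;  t_226 = 2;  t_227 = 0;  t_228 = 2;  t_229 = 6;  t_230 = 3
  t_231 = 4;  t_232 = 2;  t_233 = 0;  t_234 = 4;  t_235 = 4;  t_236 = 0
  t_237 = 6;  t_238 = 3;  t_239 = 3;  t_240 = 3;  t_241 = 5;  t_242 = 3
  t_243 = 0;  t_244 = 2;  t_245 = 3;  t_246 = 6;  t_247 = 5;  t_248 = 6
  t_249 = 2;  t_250 = 3;  t_251 = 2;  t_252 = 2;  t_253 = 5;  t_254 = 5
  t_255 = 1;  t_256 = 3;  t_257 = 4;  t_258 = 3;  t_259 = 6;  t_260 = 6
  t_261 = 5;  t_262 = 4;  t_263 = 4;  t_264 = 6;  t_265 = 0;  t_266 = 1
  t_267 = 2;  t_268 = 6;  t_269 = 0;  t_270 = 0;  t_271 = 3;  t_272 = 4
  t_273 = 6;  t_274 = 3;  t_275 = 5;  t_276 = 1;  t_277 = 2;  t_278 = 5
  t_279 = 1;  t_280 = 5;  t_281 = 2;  t_282 = 0;  t_283 = 1;  t_284 = 0
  t_285 = 1;  t_286 = 3;  t_287 = 5;  t_288 = 2;  t_289 = 1;  t_290 = 0
  t_291 = 2;  t_292 = 2;  t_293 = 0;  t_294 = 3;  t_295 = 5;  t_296 = 5
  t_297 = 5;  t_298 = 6;  t_299 = 5;  t_300 = 0;  t_301 = 1;  t_302 = 5
  t_303 = 3;  t_304 = 6;  t_305 = 3;  t_306 = 1;  t_307 = 5;  t_308 = 1
  t_309 = 1;  t_310 = 6;  t_311 = 6;  t_312 = 4;  t_313 = 5;  t_314 = 2
  t_315 = 5;  t_316 = 3;  t_317 = 3;  t_318 = 6;  t_319 = 2;  t_320 = 2
  t_321 = 3;  t_322 = 0;  t_323 = 4;  t_324 = 1;  t_325 = 3;  t_326 = 0
  t_327 = 0;  t_328 = 5;  t_329 = 2;  t_330 = 3;  t_331 = 5;  t_332 = 6
  t_333 = 4;  t_334 = 1;  t_335 = 6;  t_336 = 4;  t_337 = 6;  t_338 = 1
  t_339 = 0;  t_340 = 4;  t_341 = 0;  t_342 = 4;  t_343 = 5;  t_344 = 6
  t_345 = 1
t_346 = 6·1 + 1·6 + 4·5 = 4
t_347 = 6·4 + 1·1 + 4·6 = 0

0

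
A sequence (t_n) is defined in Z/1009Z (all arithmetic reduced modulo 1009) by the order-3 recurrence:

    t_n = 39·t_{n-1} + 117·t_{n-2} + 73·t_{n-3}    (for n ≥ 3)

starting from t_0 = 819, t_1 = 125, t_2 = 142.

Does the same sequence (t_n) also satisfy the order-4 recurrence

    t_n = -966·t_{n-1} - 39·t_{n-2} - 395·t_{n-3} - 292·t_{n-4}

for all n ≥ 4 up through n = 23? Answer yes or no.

Terms t_0..t_23: 819, 125, 142, 239, 754, 132, 832, 16, 650, 175, 296, 767, 636, 945, 773, 475, 367, 192, 346, 191, 398, 569, 971, 308
n=4: candidate gives 754, actual t_4 = 754 ✓
n=5: candidate gives 132, actual t_5 = 132 ✓
n=6: candidate gives 832, actual t_6 = 832 ✓
n=7: candidate gives 16, actual t_7 = 16 ✓
n=8: candidate gives 650, actual t_8 = 650 ✓
n=9: candidate gives 175, actual t_9 = 175 ✓
n=10: candidate gives 296, actual t_10 = 296 ✓
n=11: candidate gives 767, actual t_11 = 767 ✓
n=12: candidate gives 636, actual t_12 = 636 ✓
n=13: candidate gives 945, actual t_13 = 945 ✓
n=14: candidate gives 773, actual t_14 = 773 ✓
n=15: candidate gives 475, actual t_15 = 475 ✓
n=16: candidate gives 367, actual t_16 = 367 ✓
n=17: candidate gives 192, actual t_17 = 192 ✓
n=18: candidate gives 346, actual t_18 = 346 ✓
n=19: candidate gives 191, actual t_19 = 191 ✓
n=20: candidate gives 398, actual t_20 = 398 ✓
n=21: candidate gives 569, actual t_21 = 569 ✓
n=22: candidate gives 971, actual t_22 = 971 ✓
n=23: candidate gives 308, actual t_23 = 308 ✓

yes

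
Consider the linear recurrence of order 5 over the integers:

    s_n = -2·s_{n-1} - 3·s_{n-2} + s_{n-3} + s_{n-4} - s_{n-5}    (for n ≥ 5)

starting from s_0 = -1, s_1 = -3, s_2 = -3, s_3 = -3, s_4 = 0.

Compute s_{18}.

-21515

s_5 = -2·0 + -3·-3 + 1·-3 + 1·-3 + -1·-1 = 4
s_6 = -2·4 + -3·0 + 1·-3 + 1·-3 + -1·-3 = -11
s_7 = -2·-11 + -3·4 + 1·0 + 1·-3 + -1·-3 = 10
s_8 = -2·10 + -3·-11 + 1·4 + 1·0 + -1·-3 = 20
s_9 = -2·20 + -3·10 + 1·-11 + 1·4 + -1·0 = -77
s_10 = -2·-77 + -3·20 + 1·10 + 1·-11 + -1·4 = 89
s_11 = -2·89 + -3·-77 + 1·20 + 1·10 + -1·-11 = 94
s_12 = -2·94 + -3·89 + 1·-77 + 1·20 + -1·10 = -522
s_13 = -2·-522 + -3·94 + 1·89 + 1·-77 + -1·20 = 754
s_14 = -2·754 + -3·-522 + 1·94 + 1·89 + -1·-77 = 318
s_15 = -2·318 + -3·754 + 1·-522 + 1·94 + -1·89 = -3415
s_16 = -2·-3415 + -3·318 + 1·754 + 1·-522 + -1·94 = 6014
s_17 = -2·6014 + -3·-3415 + 1·318 + 1·754 + -1·-522 = -189
s_18 = -2·-189 + -3·6014 + 1·-3415 + 1·318 + -1·754 = -21515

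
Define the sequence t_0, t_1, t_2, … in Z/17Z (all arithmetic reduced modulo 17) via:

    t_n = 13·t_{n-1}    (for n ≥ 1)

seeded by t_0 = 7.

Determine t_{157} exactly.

6

t_1 = 13·7 = 6
t_2 = 13·6 = 10
t_3 = 13·10 = 11
t_4 = 13·11 = 7
(t_4) = (7) = (t_0), so the sequence has period 4.
157 ≡ 1 (mod 4), hence t_157 = t_1 = 6.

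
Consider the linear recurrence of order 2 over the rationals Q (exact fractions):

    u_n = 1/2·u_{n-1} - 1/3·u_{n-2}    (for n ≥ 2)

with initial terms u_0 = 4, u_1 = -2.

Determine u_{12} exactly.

u_2 = 1/2·-2 + -1/3·4 = -7/3
u_3 = 1/2·-7/3 + -1/3·-2 = -1/2
u_4 = 1/2·-1/2 + -1/3·-7/3 = 19/36
u_5 = 1/2·19/36 + -1/3·-1/2 = 31/72
u_6 = 1/2·31/72 + -1/3·19/36 = 17/432
u_7 = 1/2·17/432 + -1/3·31/72 = -107/864
u_8 = 1/2·-107/864 + -1/3·17/432 = -389/5184
u_9 = 1/2·-389/5184 + -1/3·-107/864 = 13/3456
u_10 = 1/2·13/3456 + -1/3·-389/5184 = 1673/62208
u_11 = 1/2·1673/62208 + -1/3·13/3456 = 1517/124416
u_12 = 1/2·1517/124416 + -1/3·1673/62208 = -2141/746496

-2141/746496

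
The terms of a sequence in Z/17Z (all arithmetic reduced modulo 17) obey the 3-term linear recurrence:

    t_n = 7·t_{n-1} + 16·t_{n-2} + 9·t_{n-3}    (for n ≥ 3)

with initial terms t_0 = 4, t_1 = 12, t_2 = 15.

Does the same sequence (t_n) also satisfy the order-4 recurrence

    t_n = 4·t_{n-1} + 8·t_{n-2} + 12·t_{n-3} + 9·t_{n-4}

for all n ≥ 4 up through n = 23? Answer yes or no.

Terms t_0..t_23: 4, 12, 15, 10, 10, 8, 0, 14, 0, 3, 11, 6, 7, 6, 4, 0, 16, 12, 0, 13, 12, 3, 7, 1
n=4: candidate gives 0, actual t_4 = 10 ✗

no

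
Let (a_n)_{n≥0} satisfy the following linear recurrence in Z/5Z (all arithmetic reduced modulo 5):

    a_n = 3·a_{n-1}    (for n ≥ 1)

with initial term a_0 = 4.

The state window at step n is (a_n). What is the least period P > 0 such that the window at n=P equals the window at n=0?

n=0: window = (4)
n=1: window = (2)
n=2: window = (1)
n=3: window = (3)
n=4: window = (4)
window at n=4 equals window at n=0 → period = 4

4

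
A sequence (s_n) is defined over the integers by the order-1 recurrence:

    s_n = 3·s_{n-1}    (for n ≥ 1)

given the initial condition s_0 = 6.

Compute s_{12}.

s_1 = 3·6 = 18
s_2 = 3·18 = 54
s_3 = 3·54 = 162
s_4 = 3·162 = 486
s_5 = 3·486 = 1458
s_6 = 3·1458 = 4374
s_7 = 3·4374 = 13122
s_8 = 3·13122 = 39366
s_9 = 3·39366 = 118098
s_10 = 3·118098 = 354294
s_11 = 3·354294 = 1062882
s_12 = 3·1062882 = 3188646

3188646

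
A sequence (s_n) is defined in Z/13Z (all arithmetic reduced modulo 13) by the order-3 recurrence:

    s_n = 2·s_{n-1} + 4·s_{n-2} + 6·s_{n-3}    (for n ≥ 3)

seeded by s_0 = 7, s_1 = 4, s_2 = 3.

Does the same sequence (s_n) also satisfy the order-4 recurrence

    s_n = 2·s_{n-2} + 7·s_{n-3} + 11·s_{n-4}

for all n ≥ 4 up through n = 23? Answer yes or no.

Terms s_0..s_23: 7, 4, 3, 12, 8, 4, 8, 2, 8, 7, 6, 10, 8, 1, 3, 6, 4, 11, 9, 8, 1, 10, 7, 8
n=4: candidate gives 7, actual s_4 = 8 ✗

no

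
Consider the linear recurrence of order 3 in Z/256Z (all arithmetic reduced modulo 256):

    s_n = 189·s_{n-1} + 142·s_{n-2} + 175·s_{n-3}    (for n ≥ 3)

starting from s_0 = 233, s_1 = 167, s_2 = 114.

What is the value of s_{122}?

s_3 = 189·114 + 142·167 + 175·233 = 19
s_4 = 189·19 + 142·114 + 175·167 = 108
s_5 = 189·108 + 142·19 + 175·114 = 52
s_6 = 189·52 + 142·108 + 175·19 = 73
s_7 = 189·73 + 142·52 + 175·108 = 145
s_8 = 189·145 + 142·73 + 175·52 = 23
Continuing the recurrence:
  s_9 = 80;  s_10 = 241;  s_11 = 6;  s_12 = 204;  s_13 = 175;  s_14 = 117
  s_15 = 231;  s_16 = 18;  s_17 = 103;  s_18 = 240;  s_19 = 160;  s_20 = 169
  s_21 = 149;  s_22 = 31;  s_23 = 16;  s_24 = 221;  s_25 = 58;  s_26 = 88
  s_27 = 55;  s_28 = 17;  s_29 = 55;  s_30 = 162;  s_31 = 187;  s_32 = 132
  s_33 = 236;  s_34 = 73;  s_35 = 9;  s_36 = 119;  s_37 = 192;  s_38 = 233
  s_39 = 222;  s_40 = 100;  s_41 = 63;  s_42 = 189;  s_43 = 215;  s_44 = 162
  s_45 = 15;  s_46 = 232;  s_47 = 88;  s_48 = 233;  s_49 = 109;  s_50 = 223
  s_51 = 96;  s_52 = 21;  s_53 = 50;  s_54 = 48;  s_55 = 135;  s_56 = 121
  s_57 = 7;  s_58 = 146;  s_59 = 99;  s_60 = 220;  s_61 = 36;  s_62 = 73
  s_63 = 65;  s_64 = 23;  s_65 = 240;  s_66 = 97;  s_67 = 118;  s_68 = 252
  s_69 = 207;  s_70 = 69;  s_71 = 7;  s_72 = 242;  s_73 = 183;  s_74 = 32
  s_75 = 144;  s_76 = 41;  s_77 = 5;  s_78 = 223;  s_79 = 112;  s_80 = 205
  s_81 = 234;  s_82 = 8;  s_83 = 215;  s_84 = 33;  s_85 = 23;  s_86 = 66
  s_87 = 11;  s_88 = 116;  s_89 = 220;  s_90 = 73;  s_91 = 57;  s_92 = 247
  s_93 = 224;  s_94 = 89;  s_95 = 206;  s_96 = 148;  s_97 = 95;  s_98 = 13
  s_99 = 119;  s_100 = 2;  s_101 = 95;  s_102 = 152;  s_103 = 72;  s_104 = 105
  s_105 = 93;  s_106 = 31;  s_107 = 64;  s_108 = 5;  s_109 = 98;  s_110 = 224
  s_111 = 39;  s_112 = 9;  s_113 = 103;  s_114 = 178;  s_115 = 179;  s_116 = 76
  s_117 = 20;  s_118 = 73;  s_119 = 241;  s_120 = 23
s_121 = 189·23 + 142·241 + 175·73 = 144
s_122 = 189·144 + 142·23 + 175·241 = 209

209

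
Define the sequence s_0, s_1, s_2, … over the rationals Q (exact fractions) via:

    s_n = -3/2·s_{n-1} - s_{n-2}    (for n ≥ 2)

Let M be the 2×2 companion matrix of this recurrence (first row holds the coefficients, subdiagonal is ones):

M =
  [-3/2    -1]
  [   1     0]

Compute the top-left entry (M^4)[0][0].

-11/16

(M^4)[0][0] is the top entry after applying M 4 times to the unit state (1, 0). Equivalently it is h_{5} for the auxiliary sequence (h_n) obeying the same recurrence with h_1 = 1 and h_i = 0 for 0 ≤ i < 1:
h_2 = -3/2·1 + -1·0 = -3/2
h_3 = -3/2·-3/2 + -1·1 = 5/4
h_4 = -3/2·5/4 + -1·-3/2 = -3/8
h_5 = -3/2·-3/8 + -1·5/4 = -11/16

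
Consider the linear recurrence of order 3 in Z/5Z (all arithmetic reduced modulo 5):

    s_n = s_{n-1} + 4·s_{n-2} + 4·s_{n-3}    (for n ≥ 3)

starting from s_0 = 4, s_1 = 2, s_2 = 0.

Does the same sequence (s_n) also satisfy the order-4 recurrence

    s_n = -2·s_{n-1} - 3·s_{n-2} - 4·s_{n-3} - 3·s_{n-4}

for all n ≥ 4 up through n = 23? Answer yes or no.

Terms s_0..s_23: 4, 2, 0, 4, 2, 3, 2, 2, 2, 3, 4, 4, 2, 4, 3, 2, 0, 0, 3, 3, 0, 4, 1, 2
n=4: candidate gives 2, actual s_4 = 2 ✓
n=5: candidate gives 3, actual s_5 = 3 ✓
n=6: candidate gives 2, actual s_6 = 2 ✓
n=7: candidate gives 2, actual s_7 = 2 ✓
n=8: candidate gives 2, actual s_8 = 2 ✓
n=9: candidate gives 3, actual s_9 = 3 ✓
n=10: candidate gives 4, actual s_10 = 4 ✓
n=11: candidate gives 4, actual s_11 = 4 ✓
n=12: candidate gives 2, actual s_12 = 2 ✓
n=13: candidate gives 4, actual s_13 = 4 ✓
n=14: candidate gives 3, actual s_14 = 3 ✓
n=15: candidate gives 2, actual s_15 = 2 ✓
n=16: candidate gives 0, actual s_16 = 0 ✓
n=17: candidate gives 0, actual s_17 = 0 ✓
n=18: candidate gives 3, actual s_18 = 3 ✓
n=19: candidate gives 3, actual s_19 = 3 ✓
n=20: candidate gives 0, actual s_20 = 0 ✓
n=21: candidate gives 4, actual s_21 = 4 ✓
n=22: candidate gives 1, actual s_22 = 1 ✓
n=23: candidate gives 2, actual s_23 = 2 ✓

yes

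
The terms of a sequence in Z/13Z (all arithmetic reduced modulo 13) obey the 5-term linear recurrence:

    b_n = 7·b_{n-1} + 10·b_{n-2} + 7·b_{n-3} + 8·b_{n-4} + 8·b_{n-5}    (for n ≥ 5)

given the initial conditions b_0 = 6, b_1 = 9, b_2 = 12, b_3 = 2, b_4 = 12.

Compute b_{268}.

10

b_5 = 7·12 + 10·2 + 7·12 + 8·9 + 8·6 = 9
b_6 = 7·9 + 10·12 + 7·2 + 8·12 + 8·9 = 1
b_7 = 7·1 + 10·9 + 7·12 + 8·2 + 8·12 = 7
b_8 = 7·7 + 10·1 + 7·9 + 8·12 + 8·2 = 0
b_9 = 7·0 + 10·7 + 7·1 + 8·9 + 8·12 = 11
b_10 = 7·11 + 10·0 + 7·7 + 8·1 + 8·9 = 11
Continuing the recurrence:
  b_11 = 4;  b_12 = 11;  b_13 = 9;  b_14 = 0;  b_15 = 1;  b_16 = 8
  b_17 = 5;  b_18 = 12;  b_19 = 3;  b_20 = 1;  b_21 = 4;  b_22 = 0
  b_23 = 11;  b_24 = 7;  b_25 = 4;  b_26 = 12;  b_27 = 1;  b_28 = 0
  b_29 = 0;  b_30 = 5;  b_31 = 9;  b_32 = 4;  b_33 = 10;  b_34 = 5
  b_35 = 2;  b_36 = 4;  b_37 = 0;  b_38 = 5;  b_39 = 2;  b_40 = 8
  b_41 = 0;  b_42 = 4;  b_43 = 10;  b_44 = 8;  b_45 = 1;  b_46 = 7
  b_47 = 6;  b_48 = 3;  b_49 = 7;  b_50 = 3;  b_51 = 8;  b_52 = 12
  b_53 = 5;  b_54 = 5;  b_55 = 10;  b_56 = 3;  b_57 = 6;  b_58 = 1
  b_59 = 0;  b_60 = 0;  b_61 = 1;  b_62 = 11;  b_63 = 4;  b_64 = 2
  b_65 = 9;  b_66 = 12;  b_67 = 9;  b_68 = 8;  b_69 = 6;  b_70 = 2
  b_71 = 12;  b_72 = 9;  b_73 = 10;  b_74 = 9;  b_75 = 0;  b_76 = 3
  b_77 = 2;  b_78 = 1;  b_79 = 3;  b_80 = 4;  b_81 = 1;  b_82 = 1
  b_83 = 12;  b_84 = 1;  b_85 = 5;  b_86 = 2;  b_87 = 6;  b_88 = 6
  b_89 = 8;  b_90 = 6;  b_91 = 7;  b_92 = 1;  b_93 = 10;  b_94 = 7
  b_95 = 0;  b_96 = 9;  b_97 = 5;  b_98 = 1;  b_99 = 7;  b_100 = 10
  b_101 = 12;  b_102 = 8;  b_103 = 11;  b_104 = 0;  b_105 = 4;  b_106 = 5
  b_107 = 6;  b_108 = 0;  b_109 = 10;  b_110 = 2;  b_111 = 7;  b_112 = 5
  b_113 = 4;  b_114 = 2;  b_115 = 5;  b_116 = 10;  b_117 = 11;  b_118 = 0
  b_119 = 2;  b_120 = 3;  b_121 = 1;  b_122 = 9;  b_123 = 6;  b_124 = 10
  b_125 = 4;  b_126 = 3;  b_127 = 4;  b_128 = 6;  b_129 = 7;  b_130 = 11
  b_131 = 11;  b_132 = 4;  b_133 = 7;  b_134 = 11;  b_135 = 0;  b_136 = 6
  b_137 = 12;  b_138 = 2;  b_139 = 4;  b_140 = 11;  b_141 = 2;  b_142 = 4
  b_143 = 4;  b_144 = 7;  b_145 = 0;  b_146 = 3;  b_147 = 4;  b_148 = 3
  b_149 = 8;  b_150 = 8;  b_151 = 5;  b_152 = 6;  b_153 = 2;  b_154 = 3
  b_155 = 5;  b_156 = 11;  b_157 = 4;  b_158 = 5;  b_159 = 8;  b_160 = 2
  b_161 = 2;  b_162 = 6;  b_163 = 11;  b_164 = 10;  b_165 = 7;  b_166 = 4
  b_167 = 5;  b_168 = 6;  b_169 = 9;  b_170 = 12;  b_171 = 2;  b_172 = 12
  b_173 = 9;  b_174 = 1;  b_175 = 7;  b_176 = 0;  b_177 = 11;  b_178 = 11
  b_179 = 4;  b_180 = 11;  b_181 = 9;  b_182 = 0;  b_183 = 1;  b_184 = 8
  b_185 = 5;  b_186 = 12;  b_187 = 3;  b_188 = 1;  b_189 = 4;  b_190 = 0
  b_191 = 11;  b_192 = 7;  b_193 = 4;  b_194 = 12;  b_195 = 1;  b_196 = 0
  b_197 = 0;  b_198 = 5;  b_199 = 9;  b_200 = 4;  b_201 = 10;  b_202 = 5
  b_203 = 2;  b_204 = 4;  b_205 = 0;  b_206 = 5;  b_207 = 2;  b_208 = 8
  b_209 = 0;  b_210 = 4;  b_211 = 10;  b_212 = 8;  b_213 = 1;  b_214 = 7
  b_215 = 6;  b_216 = 3;  b_217 = 7;  b_218 = 3;  b_219 = 8;  b_220 = 12
  b_221 = 5;  b_222 = 5;  b_223 = 10;  b_224 = 3;  b_225 = 6;  b_226 = 1
  b_227 = 0;  b_228 = 0;  b_229 = 1;  b_230 = 11;  b_231 = 4;  b_232 = 2
  b_233 = 9;  b_234 = 12;  b_235 = 9;  b_236 = 8;  b_237 = 6;  b_238 = 2
  b_239 = 12;  b_240 = 9;  b_241 = 10;  b_242 = 9;  b_243 = 0;  b_244 = 3
  b_245 = 2;  b_246 = 1;  b_247 = 3;  b_248 = 4;  b_249 = 1;  b_250 = 1
  b_251 = 12;  b_252 = 1;  b_253 = 5;  b_254 = 2;  b_255 = 6;  b_256 = 6
  b_257 = 8;  b_258 = 6;  b_259 = 7;  b_260 = 1;  b_261 = 10;  b_262 = 7
  b_263 = 0;  b_264 = 9;  b_265 = 5;  b_266 = 1
b_267 = 7·1 + 10·5 + 7·9 + 8·0 + 8·7 = 7
b_268 = 7·7 + 10·1 + 7·5 + 8·9 + 8·0 = 10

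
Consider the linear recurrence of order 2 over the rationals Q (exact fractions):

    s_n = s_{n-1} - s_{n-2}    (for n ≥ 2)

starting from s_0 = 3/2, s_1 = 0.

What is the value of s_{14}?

s_2 = 1·0 + -1·3/2 = -3/2
s_3 = 1·-3/2 + -1·0 = -3/2
s_4 = 1·-3/2 + -1·-3/2 = 0
s_5 = 1·0 + -1·-3/2 = 3/2
s_6 = 1·3/2 + -1·0 = 3/2
s_7 = 1·3/2 + -1·3/2 = 0
(s_6, s_7) = (3/2, 0) = (s_0, s_1), so the sequence has period 6.
14 ≡ 2 (mod 6), hence s_14 = s_2 = -3/2.

-3/2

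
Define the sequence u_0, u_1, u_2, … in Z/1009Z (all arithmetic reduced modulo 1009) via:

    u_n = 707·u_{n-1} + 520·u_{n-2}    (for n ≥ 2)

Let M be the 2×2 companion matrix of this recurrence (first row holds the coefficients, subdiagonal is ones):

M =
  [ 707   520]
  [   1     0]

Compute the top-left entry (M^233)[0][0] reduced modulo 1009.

(M^233)[0][0] is the top entry after applying M 233 times to the unit state (1, 0). Equivalently it is h_{234} for the auxiliary sequence (h_n) obeying the same recurrence with h_1 = 1 and h_i = 0 for 0 ≤ i < 1:
h_2 = 707·1 + 520·0 = 707
h_3 = 707·707 + 520·1 = 914
h_4 = 707·914 + 520·707 = 802
h_5 = 707·802 + 520·914 = 1006
h_6 = 707·1006 + 520·802 = 220
h_7 = 707·220 + 520·1006 = 612
Continuing the recurrence:
  h_8 = 206;  h_9 = 751;  h_10 = 389;  h_11 = 612;  h_12 = 303;  h_13 = 718
  h_14 = 255;  h_15 = 713;  h_16 = 12;  h_17 = 869;  h_18 = 88;  h_19 = 515
  h_20 = 211;  h_21 = 260;  h_22 = 930;  h_23 = 645;  h_24 = 236;  h_25 = 779
  h_26 = 470;  h_27 = 800;  h_28 = 782;  h_29 = 234;  h_30 = 984;  h_31 = 78
  h_32 = 777;  h_33 = 643;  h_34 = 991;  h_35 = 772;  h_36 = 665;  h_37 = 828
  h_38 = 898;  h_39 = 951;  h_40 = 156;  h_41 = 421;  h_42 = 392;  h_43 = 645
  h_44 = 978;  h_45 = 693;  h_46 = 610;  h_47 = 574;  h_48 = 574;  h_49 = 16
  h_50 = 29;  h_51 = 571;  h_52 = 42;  h_53 = 707;  h_54 = 36;  h_55 = 591
  h_56 = 669;  h_57 = 346;  h_58 = 219;  h_59 = 774;  h_60 = 203;  h_61 = 132
  h_62 = 111;  h_63 = 812;  h_64 = 170;  h_65 = 597;  h_66 = 934;  h_67 = 120
  h_68 = 435;  h_69 = 651;  h_70 = 337;  h_71 = 640;  h_72 = 122;  h_73 = 319
  h_74 = 399;  h_75 = 986;  h_76 = 518;  h_77 = 107;  h_78 = 940;  h_79 = 803
  h_80 = 98;  h_81 = 508;  h_82 = 462;  h_83 = 529;  h_84 = 771;  h_85 = 869
  h_86 = 249;  h_87 = 325;  h_88 = 51;  h_89 = 230;  h_90 = 447;  h_91 = 750
  h_92 = 895;  h_93 = 648;  h_94 = 301;  h_95 = 871;  h_96 = 432;  h_97 = 585
  h_98 = 547;  h_99 = 773;  h_100 = 544;  h_101 = 557;  h_102 = 649;  h_103 = 814
  h_104 = 842;  h_105 = 493;  h_106 = 380;  h_107 = 340;  h_108 = 74;  h_109 = 75
  h_110 = 695;  h_111 = 640;  h_112 = 626;  h_113 = 470;  h_114 = 951;  h_115 = 585
  h_116 = 15;  h_117 = 1006;  h_118 = 634;  h_119 = 700;  h_120 = 227;  h_121 = 818
  h_122 = 156;  h_123 = 882;  h_124 = 412;  h_125 = 237;  h_126 = 397;  h_127 = 319
  h_128 = 121;  h_129 = 186;  h_130 = 694;  h_131 = 140;  h_132 = 765;  h_133 = 183
  h_134 = 483;  h_135 = 753;  h_136 = 547;  h_137 = 350;  h_138 = 147;  h_139 = 382
  h_140 = 427;  h_141 = 65;  h_142 = 610;  h_143 = 930;  h_144 = 16;  h_145 = 502
  h_146 = 1003;  h_147 = 512;  h_148 = 669;  h_149 = 635;  h_150 = 724;  h_151 = 562
  h_152 = 920;  h_153 = 274;  h_154 = 124;  h_155 = 96;  h_156 = 173;  h_157 = 701
  h_158 = 347;  h_159 = 413;  h_160 = 219;  h_161 = 299;  h_162 = 375;  h_163 = 861
  h_164 = 563;  h_165 = 219;  h_166 = 606;  h_167 = 489;  h_168 = 957;  h_169 = 581
  h_170 = 307;  h_171 = 543;  h_172 = 699;  h_173 = 632;  h_174 = 77;  h_175 = 668
  h_176 = 753;  h_177 = 892;  h_178 = 87;  h_179 = 669;  h_180 = 606;  h_181 = 401
  h_182 = 290;  h_183 = 869;  h_184 = 361;  h_185 = 807;  h_186 = 510;  h_187 = 253
  h_188 = 111;  h_189 = 165;  h_190 = 827;  h_191 = 513;  h_192 = 666;  h_193 = 43
  h_194 = 364;  h_195 = 215;  h_196 = 243;  h_197 = 72;  h_198 = 689;  h_199 = 892
  h_200 = 104;  h_201 = 580;  h_202 = 0;  h_203 = 918;  h_204 = 239;  h_205 = 573
  h_206 = 675;  h_207 = 273;  h_208 = 160;  h_209 = 812;  h_210 = 425;  h_211 = 271
  h_212 = 925;  h_213 = 812;  h_214 = 679;  h_215 = 247;  h_216 = 2;  h_217 = 702
  h_218 = 926;  h_219 = 632;  h_220 = 64;  h_221 = 558;  h_222 = 979;  h_223 = 556
  h_224 = 126;  h_225 = 836;  h_226 = 722;  h_227 = 750;  h_228 = 617;  h_229 = 857
  h_230 = 477;  h_231 = 904;  h_232 = 257
h_233 = 707·257 + 520·904 = 974
h_234 = 707·974 + 520·257 = 932

932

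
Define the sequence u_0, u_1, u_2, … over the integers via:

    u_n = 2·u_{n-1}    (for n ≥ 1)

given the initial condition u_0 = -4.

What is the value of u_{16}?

-262144

u_1 = 2·-4 = -8
u_2 = 2·-8 = -16
u_3 = 2·-16 = -32
u_4 = 2·-32 = -64
u_5 = 2·-64 = -128
u_6 = 2·-128 = -256
u_7 = 2·-256 = -512
u_8 = 2·-512 = -1024
u_9 = 2·-1024 = -2048
u_10 = 2·-2048 = -4096
u_11 = 2·-4096 = -8192
u_12 = 2·-8192 = -16384
u_13 = 2·-16384 = -32768
u_14 = 2·-32768 = -65536
u_15 = 2·-65536 = -131072
u_16 = 2·-131072 = -262144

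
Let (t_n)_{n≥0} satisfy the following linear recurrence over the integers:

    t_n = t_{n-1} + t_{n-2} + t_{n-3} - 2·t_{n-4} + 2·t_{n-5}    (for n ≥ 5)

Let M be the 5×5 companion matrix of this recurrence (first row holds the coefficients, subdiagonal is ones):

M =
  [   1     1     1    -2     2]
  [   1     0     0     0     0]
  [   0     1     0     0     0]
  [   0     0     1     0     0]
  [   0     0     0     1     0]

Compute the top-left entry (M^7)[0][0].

30

(M^7)[0][0] is the top entry after applying M 7 times to the unit state (1, 0, 0, 0, 0). Equivalently it is h_{11} for the auxiliary sequence (h_n) obeying the same recurrence with h_4 = 1 and h_i = 0 for 0 ≤ i < 4:
h_5 = 1·1 + 1·0 + 1·0 + -2·0 + 2·0 = 1
h_6 = 1·1 + 1·1 + 1·0 + -2·0 + 2·0 = 2
h_7 = 1·2 + 1·1 + 1·1 + -2·0 + 2·0 = 4
h_8 = 1·4 + 1·2 + 1·1 + -2·1 + 2·0 = 5
h_9 = 1·5 + 1·4 + 1·2 + -2·1 + 2·1 = 11
h_10 = 1·11 + 1·5 + 1·4 + -2·2 + 2·1 = 18
h_11 = 1·18 + 1·11 + 1·5 + -2·4 + 2·2 = 30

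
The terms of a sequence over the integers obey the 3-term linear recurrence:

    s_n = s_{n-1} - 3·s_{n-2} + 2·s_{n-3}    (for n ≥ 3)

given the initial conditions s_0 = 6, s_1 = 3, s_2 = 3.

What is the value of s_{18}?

-8406

s_3 = 1·3 + -3·3 + 2·6 = 6
s_4 = 1·6 + -3·3 + 2·3 = 3
s_5 = 1·3 + -3·6 + 2·3 = -9
s_6 = 1·-9 + -3·3 + 2·6 = -6
s_7 = 1·-6 + -3·-9 + 2·3 = 27
s_8 = 1·27 + -3·-6 + 2·-9 = 27
s_9 = 1·27 + -3·27 + 2·-6 = -66
s_10 = 1·-66 + -3·27 + 2·27 = -93
s_11 = 1·-93 + -3·-66 + 2·27 = 159
s_12 = 1·159 + -3·-93 + 2·-66 = 306
s_13 = 1·306 + -3·159 + 2·-93 = -357
s_14 = 1·-357 + -3·306 + 2·159 = -957
s_15 = 1·-957 + -3·-357 + 2·306 = 726
s_16 = 1·726 + -3·-957 + 2·-357 = 2883
s_17 = 1·2883 + -3·726 + 2·-957 = -1209
s_18 = 1·-1209 + -3·2883 + 2·726 = -8406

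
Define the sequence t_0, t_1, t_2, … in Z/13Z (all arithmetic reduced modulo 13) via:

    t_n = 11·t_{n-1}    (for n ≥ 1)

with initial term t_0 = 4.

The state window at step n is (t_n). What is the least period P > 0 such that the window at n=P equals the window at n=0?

12

n=0: window = (4)
n=1: window = (5)
n=2: window = (3)
n=3: window = (7)
n=4: window = (12)
n=5: window = (2)
n=6: window = (9)
n=7: window = (8)
n=8: window = (10)
n=9: window = (6)
n=10: window = (1)
n=11: window = (11)
n=12: window = (4)
window at n=12 equals window at n=0 → period = 12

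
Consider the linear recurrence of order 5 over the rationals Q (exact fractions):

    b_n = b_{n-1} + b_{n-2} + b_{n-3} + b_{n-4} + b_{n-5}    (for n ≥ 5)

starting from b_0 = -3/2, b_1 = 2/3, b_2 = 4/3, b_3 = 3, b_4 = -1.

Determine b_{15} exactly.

2595

b_5 = 1·-1 + 1·3 + 1·4/3 + 1·2/3 + 1·-3/2 = 5/2
b_6 = 1·5/2 + 1·-1 + 1·3 + 1·4/3 + 1·2/3 = 13/2
b_7 = 1·13/2 + 1·5/2 + 1·-1 + 1·3 + 1·4/3 = 37/3
b_8 = 1·37/3 + 1·13/2 + 1·5/2 + 1·-1 + 1·3 = 70/3
b_9 = 1·70/3 + 1·37/3 + 1·13/2 + 1·5/2 + 1·-1 = 131/3
b_10 = 1·131/3 + 1·70/3 + 1·37/3 + 1·13/2 + 1·5/2 = 265/3
b_11 = 1·265/3 + 1·131/3 + 1·70/3 + 1·37/3 + 1·13/2 = 1045/6
b_12 = 1·1045/6 + 1·265/3 + 1·131/3 + 1·70/3 + 1·37/3 = 2051/6
b_13 = 1·2051/6 + 1·1045/6 + 1·265/3 + 1·131/3 + 1·70/3 = 2014/3
b_14 = 1·2014/3 + 1·2051/6 + 1·1045/6 + 1·265/3 + 1·131/3 = 3958/3
b_15 = 1·3958/3 + 1·2014/3 + 1·2051/6 + 1·1045/6 + 1·265/3 = 2595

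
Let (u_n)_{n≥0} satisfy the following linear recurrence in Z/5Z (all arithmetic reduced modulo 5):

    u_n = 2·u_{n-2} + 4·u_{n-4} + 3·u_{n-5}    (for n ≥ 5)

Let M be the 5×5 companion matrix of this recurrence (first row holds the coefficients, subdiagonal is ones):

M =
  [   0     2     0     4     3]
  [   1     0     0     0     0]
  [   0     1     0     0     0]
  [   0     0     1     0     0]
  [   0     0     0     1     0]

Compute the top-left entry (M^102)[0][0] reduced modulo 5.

(M^102)[0][0] is the top entry after applying M 102 times to the unit state (1, 0, 0, 0, 0). Equivalently it is h_{106} for the auxiliary sequence (h_n) obeying the same recurrence with h_4 = 1 and h_i = 0 for 0 ≤ i < 4:
h_5 = 0·1 + 2·0 + 0·0 + 4·0 + 3·0 = 0
h_6 = 0·0 + 2·1 + 0·0 + 4·0 + 3·0 = 2
h_7 = 0·2 + 2·0 + 0·1 + 4·0 + 3·0 = 0
h_8 = 0·0 + 2·2 + 0·0 + 4·1 + 3·0 = 3
h_9 = 0·3 + 2·0 + 0·2 + 4·0 + 3·1 = 3
h_10 = 0·3 + 2·3 + 0·0 + 4·2 + 3·0 = 4
h_11 = 0·4 + 2·3 + 0·3 + 4·0 + 3·2 = 2
h_12 = 0·2 + 2·4 + 0·3 + 4·3 + 3·0 = 0
h_13 = 0·0 + 2·2 + 0·4 + 4·3 + 3·3 = 0
h_14 = 0·0 + 2·0 + 0·2 + 4·4 + 3·3 = 0
h_15 = 0·0 + 2·0 + 0·0 + 4·2 + 3·4 = 0
h_16 = 0·0 + 2·0 + 0·0 + 4·0 + 3·2 = 1
(h_12, h_13, h_14, h_15, h_16) = (0, 0, 0, 0, 1) = (h_0, h_1, h_2, h_3, h_4), so the sequence has period 12.
106 ≡ 10 (mod 12), hence h_106 = h_10 = 4.

4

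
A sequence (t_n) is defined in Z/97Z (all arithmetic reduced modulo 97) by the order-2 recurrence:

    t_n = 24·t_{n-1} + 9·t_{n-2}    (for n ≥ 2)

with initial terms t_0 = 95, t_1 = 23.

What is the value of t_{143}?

12

t_2 = 24·23 + 9·95 = 49
t_3 = 24·49 + 9·23 = 25
t_4 = 24·25 + 9·49 = 71
t_5 = 24·71 + 9·25 = 86
t_6 = 24·86 + 9·71 = 84
t_7 = 24·84 + 9·86 = 74
t_8 = 24·74 + 9·84 = 10
t_9 = 24·10 + 9·74 = 33
t_10 = 24·33 + 9·10 = 9
t_11 = 24·9 + 9·33 = 28
t_12 = 24·28 + 9·9 = 74
t_13 = 24·74 + 9·28 = 88
t_14 = 24·88 + 9·74 = 62
t_15 = 24·62 + 9·88 = 49
t_16 = 24·49 + 9·62 = 85
t_17 = 24·85 + 9·49 = 56
t_18 = 24·56 + 9·85 = 72
t_19 = 24·72 + 9·56 = 1
t_20 = 24·1 + 9·72 = 90
t_21 = 24·90 + 9·1 = 35
t_22 = 24·35 + 9·90 = 1
t_23 = 24·1 + 9·35 = 48
t_24 = 24·48 + 9·1 = 94
t_25 = 24·94 + 9·48 = 69
t_26 = 24·69 + 9·94 = 77
t_27 = 24·77 + 9·69 = 44
t_28 = 24·44 + 9·77 = 3
t_29 = 24·3 + 9·44 = 80
t_30 = 24·80 + 9·3 = 7
t_31 = 24·7 + 9·80 = 15
t_32 = 24·15 + 9·7 = 35
t_33 = 24·35 + 9·15 = 5
t_34 = 24·5 + 9·35 = 47
t_35 = 24·47 + 9·5 = 9
t_36 = 24·9 + 9·47 = 57
t_37 = 24·57 + 9·9 = 91
t_38 = 24·91 + 9·57 = 78
t_39 = 24·78 + 9·91 = 72
t_40 = 24·72 + 9·78 = 5
t_41 = 24·5 + 9·72 = 89
t_42 = 24·89 + 9·5 = 47
t_43 = 24·47 + 9·89 = 86
t_44 = 24·86 + 9·47 = 62
t_45 = 24·62 + 9·86 = 31
t_46 = 24·31 + 9·62 = 41
t_47 = 24·41 + 9·31 = 2
t_48 = 24·2 + 9·41 = 29
t_49 = 24·29 + 9·2 = 35
t_50 = 24·35 + 9·29 = 34
t_51 = 24·34 + 9·35 = 64
t_52 = 24·64 + 9·34 = 96
t_53 = 24·96 + 9·64 = 67
t_54 = 24·67 + 9·96 = 47
t_55 = 24·47 + 9·67 = 82
t_56 = 24·82 + 9·47 = 63
t_57 = 24·63 + 9·82 = 19
t_58 = 24·19 + 9·63 = 53
t_59 = 24·53 + 9·19 = 85
t_60 = 24·85 + 9·53 = 92
t_61 = 24·92 + 9·85 = 63
t_62 = 24·63 + 9·92 = 12
t_63 = 24·12 + 9·63 = 79
t_64 = 24·79 + 9·12 = 64
t_65 = 24·64 + 9·79 = 16
t_66 = 24·16 + 9·64 = 87
t_67 = 24·87 + 9·16 = 1
t_68 = 24·1 + 9·87 = 31
t_69 = 24·31 + 9·1 = 74
t_70 = 24·74 + 9·31 = 18
t_71 = 24·18 + 9·74 = 31
t_72 = 24·31 + 9·18 = 33
t_73 = 24·33 + 9·31 = 4
t_74 = 24·4 + 9·33 = 5
t_75 = 24·5 + 9·4 = 59
t_76 = 24·59 + 9·5 = 6
t_77 = 24·6 + 9·59 = 93
t_78 = 24·93 + 9·6 = 55
t_79 = 24·55 + 9·93 = 23
t_80 = 24·23 + 9·55 = 77
t_81 = 24·77 + 9·23 = 18
t_82 = 24·18 + 9·77 = 58
t_83 = 24·58 + 9·18 = 2
t_84 = 24·2 + 9·58 = 85
t_85 = 24·85 + 9·2 = 21
t_86 = 24·21 + 9·85 = 8
t_87 = 24·8 + 9·21 = 90
t_88 = 24·90 + 9·8 = 1
t_89 = 24·1 + 9·90 = 58
t_90 = 24·58 + 9·1 = 43
t_91 = 24·43 + 9·58 = 2
t_92 = 24·2 + 9·43 = 47
t_93 = 24·47 + 9·2 = 79
t_94 = 24·79 + 9·47 = 88
t_95 = 24·88 + 9·79 = 10
t_96 = 24·10 + 9·88 = 62
t_97 = 24·62 + 9·10 = 26
t_98 = 24·26 + 9·62 = 18
t_99 = 24·18 + 9·26 = 84
t_100 = 24·84 + 9·18 = 44
t_101 = 24·44 + 9·84 = 66
t_102 = 24·66 + 9·44 = 40
t_103 = 24·40 + 9·66 = 2
t_104 = 24·2 + 9·40 = 20
t_105 = 24·20 + 9·2 = 13
t_106 = 24·13 + 9·20 = 7
t_107 = 24·7 + 9·13 = 91
t_108 = 24·91 + 9·7 = 16
t_109 = 24·16 + 9·91 = 39
t_110 = 24·39 + 9·16 = 13
t_111 = 24·13 + 9·39 = 81
t_112 = 24·81 + 9·13 = 24
t_113 = 24·24 + 9·81 = 44
t_114 = 24·44 + 9·24 = 11
t_115 = 24·11 + 9·44 = 78
t_116 = 24·78 + 9·11 = 31
t_117 = 24·31 + 9·78 = 88
t_118 = 24·88 + 9·31 = 63
t_119 = 24·63 + 9·88 = 73
t_120 = 24·73 + 9·63 = 88
t_121 = 24·88 + 9·73 = 53
t_122 = 24·53 + 9·88 = 27
t_123 = 24·27 + 9·53 = 58
t_124 = 24·58 + 9·27 = 83
t_125 = 24·83 + 9·58 = 89
t_126 = 24·89 + 9·83 = 70
t_127 = 24·70 + 9·89 = 56
t_128 = 24·56 + 9·70 = 34
t_129 = 24·34 + 9·56 = 59
t_130 = 24·59 + 9·34 = 73
t_131 = 24·73 + 9·59 = 52
t_132 = 24·52 + 9·73 = 62
t_133 = 24·62 + 9·52 = 16
t_134 = 24·16 + 9·62 = 69
t_135 = 24·69 + 9·16 = 54
t_136 = 24·54 + 9·69 = 74
t_137 = 24·74 + 9·54 = 31
t_138 = 24·31 + 9·74 = 52
t_139 = 24·52 + 9·31 = 72
t_140 = 24·72 + 9·52 = 62
t_141 = 24·62 + 9·72 = 2
t_142 = 24·2 + 9·62 = 24
t_143 = 24·24 + 9·2 = 12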